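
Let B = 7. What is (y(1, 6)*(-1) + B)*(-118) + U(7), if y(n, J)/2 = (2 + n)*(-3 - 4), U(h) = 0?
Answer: -5782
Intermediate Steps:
y(n, J) = -28 - 14*n (y(n, J) = 2*((2 + n)*(-3 - 4)) = 2*((2 + n)*(-7)) = 2*(-14 - 7*n) = -28 - 14*n)
(y(1, 6)*(-1) + B)*(-118) + U(7) = ((-28 - 14*1)*(-1) + 7)*(-118) + 0 = ((-28 - 14)*(-1) + 7)*(-118) + 0 = (-42*(-1) + 7)*(-118) + 0 = (42 + 7)*(-118) + 0 = 49*(-118) + 0 = -5782 + 0 = -5782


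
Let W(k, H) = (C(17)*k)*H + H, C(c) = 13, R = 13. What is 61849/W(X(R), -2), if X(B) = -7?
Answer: 61849/180 ≈ 343.61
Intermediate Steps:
W(k, H) = H + 13*H*k (W(k, H) = (13*k)*H + H = 13*H*k + H = H + 13*H*k)
61849/W(X(R), -2) = 61849/((-2*(1 + 13*(-7)))) = 61849/((-2*(1 - 91))) = 61849/((-2*(-90))) = 61849/180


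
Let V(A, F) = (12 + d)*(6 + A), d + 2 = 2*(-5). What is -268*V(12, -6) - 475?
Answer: -475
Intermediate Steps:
d = -12 (d = -2 + 2*(-5) = -2 - 10 = -12)
V(A, F) = 0 (V(A, F) = (12 - 12)*(6 + A) = 0*(6 + A) = 0)
-268*V(12, -6) - 475 = -268*0 - 475 = 0 - 475 = -475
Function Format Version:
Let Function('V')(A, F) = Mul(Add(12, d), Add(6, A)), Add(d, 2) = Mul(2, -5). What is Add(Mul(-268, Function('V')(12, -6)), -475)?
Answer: -475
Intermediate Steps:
d = -12 (d = Add(-2, Mul(2, -5)) = Add(-2, -10) = -12)
Function('V')(A, F) = 0 (Function('V')(A, F) = Mul(Add(12, -12), Add(6, A)) = Mul(0, Add(6, A)) = 0)
Add(Mul(-268, Function('V')(12, -6)), -475) = Add(Mul(-268, 0), -475) = Add(0, -475) = -475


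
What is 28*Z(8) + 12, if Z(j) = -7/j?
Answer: -25/2 ≈ -12.500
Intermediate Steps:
28*Z(8) + 12 = 28*(-7/8) + 12 = -49/2 + 12 = -25/2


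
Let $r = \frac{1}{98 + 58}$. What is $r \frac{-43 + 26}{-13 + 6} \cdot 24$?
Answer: $\frac{34}{91} \approx 0.37363$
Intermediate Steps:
$r = \frac{1}{156} \approx 0.0064103$
$r \frac{-43 + 26}{-13 + 6} \cdot 24 = \frac{\left(-43 + 26\right) \frac{1}{-13 + 6}}{156} \cdot 24 = \frac{\left(-17\right) \frac{1}{-7}}{156} \cdot 24 = \frac{\left(-17\right) \left(- \frac{1}{7}\right)}{156} \cdot 24 = \frac{1}{156} \cdot \frac{17}{7} \cdot 24 = \frac{17}{1092} \cdot 24 = \frac{34}{91}$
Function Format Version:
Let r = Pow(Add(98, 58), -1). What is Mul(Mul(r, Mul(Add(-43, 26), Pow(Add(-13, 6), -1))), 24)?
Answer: Rational(34, 91) ≈ 0.37363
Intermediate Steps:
r = Rational(1, 156) (r = Pow(156, -1) = Rational(1, 156) ≈ 0.0064103)
Mul(Mul(r, Mul(Add(-43, 26), Pow(Add(-13, 6), -1))), 24) = Mul(Mul(Rational(1, 156), Mul(Add(-43, 26), Pow(Add(-13, 6), -1))), 24) = Mul(Mul(Rational(1, 156), Mul(-17, Pow(-7, -1))), 24) = Mul(Mul(Rational(1, 156), Mul(-17, Rational(-1, 7))), 24) = Mul(Mul(Rational(1, 156), Rational(17, 7)), 24) = Mul(Rational(17, 1092), 24) = Rational(34, 91)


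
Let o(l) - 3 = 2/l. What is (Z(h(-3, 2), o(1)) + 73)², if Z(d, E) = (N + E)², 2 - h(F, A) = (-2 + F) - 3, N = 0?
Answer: 9604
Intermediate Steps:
h(F, A) = 7 - F (h(F, A) = 2 - ((-2 + F) - 3) = 2 - (-5 + F) = 2 + (5 - F) = 7 - F)
o(l) = 3 + 2/l
Z(d, E) = E² (Z(d, E) = (0 + E)² = E²)
(Z(h(-3, 2), o(1)) + 73)² = ((3 + 2/1)² + 73)² = ((3 + 2*1)² + 73)² = ((3 + 2)² + 73)² = (5² + 73)² = (25 + 73)² = 98² = 9604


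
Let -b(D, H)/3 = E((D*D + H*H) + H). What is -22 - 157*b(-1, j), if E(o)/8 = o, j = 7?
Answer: 214754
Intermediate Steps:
E(o) = 8*o
b(D, H) = -24*H - 24*D² - 24*H² (b(D, H) = -24*((D*D + H*H) + H) = -24*((D² + H²) + H) = -24*(H + D² + H²) = -3*(8*H + 8*D² + 8*H²) = -24*H - 24*D² - 24*H²)
-22 - 157*b(-1, j) = -22 - 157*(-24*7 - 24*(-1)² - 24*7²) = -22 - 157*(-168 - 24*1 - 24*49) = -22 - 157*(-168 - 24 - 1176) = -22 - 157*(-1368) = -22 + 214776 = 214754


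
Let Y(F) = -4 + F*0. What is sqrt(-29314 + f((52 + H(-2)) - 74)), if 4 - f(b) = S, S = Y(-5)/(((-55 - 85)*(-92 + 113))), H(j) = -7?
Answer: I*sqrt(323142765)/105 ≈ 171.2*I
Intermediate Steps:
Y(F) = -4 (Y(F) = -4 + 0 = -4)
S = 1/735 (S = -4*1/((-92 + 113)*(-55 - 85)) = -4/((-140*21)) = -4/(-2940) = -4*(-1/2940) = 1/735 ≈ 0.0013605)
f(b) = 2939/735 (f(b) = 4 - 1*1/735 = 4 - 1/735 = 2939/735)
sqrt(-29314 + f((52 + H(-2)) - 74)) = sqrt(-29314 + 2939/735) = sqrt(-21542851/735) = I*sqrt(323142765)/105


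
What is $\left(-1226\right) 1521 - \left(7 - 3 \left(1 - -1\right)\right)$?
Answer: $-1864747$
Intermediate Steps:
$\left(-1226\right) 1521 - \left(7 - 3 \left(1 - -1\right)\right) = -1864746 - \left(7 - 3 \left(1 + 1\right)\right) = -1864746 + \left(-7 + 3 \cdot 2\right) = -1864746 + \left(-7 + 6\right) = -1864746 - 1 = -1864747$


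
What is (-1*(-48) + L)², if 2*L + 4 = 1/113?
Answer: 108097609/51076 ≈ 2116.4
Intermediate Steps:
L = -451/226 (L = -2 + (½)/113 = -2 + (½)*(1/113) = -2 + 1/226 = -451/226 ≈ -1.9956)
(-1*(-48) + L)² = (-1*(-48) - 451/226)² = (48 - 451/226)² = (10397/226)² = 108097609/51076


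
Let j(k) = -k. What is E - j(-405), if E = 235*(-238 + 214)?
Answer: -6045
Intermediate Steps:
E = -5640 (E = 235*(-24) = -5640)
E - j(-405) = -5640 - (-1)*(-405) = -5640 - 1*405 = -5640 - 405 = -6045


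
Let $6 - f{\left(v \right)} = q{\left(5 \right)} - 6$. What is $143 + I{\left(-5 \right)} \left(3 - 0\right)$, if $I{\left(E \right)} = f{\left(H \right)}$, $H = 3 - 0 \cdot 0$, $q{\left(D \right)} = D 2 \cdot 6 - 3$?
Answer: $8$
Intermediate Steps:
$q{\left(D \right)} = -3 + 12 D$ ($q{\left(D \right)} = D 12 - 3 = 12 D - 3 = -3 + 12 D$)
$H = 3$ ($H = 3 - 0 = 3 + 0 = 3$)
$f{\left(v \right)} = -45$ ($f{\left(v \right)} = 6 - \left(\left(-3 + 12 \cdot 5\right) - 6\right) = 6 - \left(\left(-3 + 60\right) - 6\right) = 6 - \left(57 - 6\right) = 6 - 51 = -45$)
$I{\left(E \right)} = -45$
$143 + I{\left(-5 \right)} \left(3 - 0\right) = 143 - 45 \left(3 - 0\right) = 143 - 45 \left(3 + 0\right) = 143 - 135 = 8$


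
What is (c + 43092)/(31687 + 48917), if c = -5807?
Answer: 37285/80604 ≈ 0.46257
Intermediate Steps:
(c + 43092)/(31687 + 48917) = (-5807 + 43092)/(31687 + 48917) = 37285/80604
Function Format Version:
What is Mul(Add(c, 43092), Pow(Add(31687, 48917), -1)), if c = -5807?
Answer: Rational(37285, 80604) ≈ 0.46257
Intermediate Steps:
Mul(Add(c, 43092), Pow(Add(31687, 48917), -1)) = Mul(Add(-5807, 43092), Pow(Add(31687, 48917), -1)) = Mul(37285, Pow(80604, -1)) = Mul(37285, Rational(1, 80604)) = Rational(37285, 80604)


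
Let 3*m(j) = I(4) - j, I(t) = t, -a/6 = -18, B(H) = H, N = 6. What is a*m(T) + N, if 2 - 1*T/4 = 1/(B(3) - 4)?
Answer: -282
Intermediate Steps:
a = 108 (a = -6*(-18) = 108)
T = 12 (T = 8 - 4/(3 - 4) = 8 - 4/(-1) = 8 - 4*(-1) = 8 + 4 = 12)
m(j) = 4/3 - j/3 (m(j) = (4 - j)/3 = 4/3 - j/3)
a*m(T) + N = 108*(4/3 - ⅓*12) + 6 = 108*(4/3 - 4) + 6 = 108*(-8/3) + 6 = -288 + 6 = -282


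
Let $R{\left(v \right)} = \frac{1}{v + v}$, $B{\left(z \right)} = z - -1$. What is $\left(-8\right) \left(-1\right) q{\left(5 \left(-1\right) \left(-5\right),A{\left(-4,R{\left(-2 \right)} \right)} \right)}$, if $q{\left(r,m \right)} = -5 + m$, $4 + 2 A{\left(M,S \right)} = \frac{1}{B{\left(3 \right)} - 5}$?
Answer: $-60$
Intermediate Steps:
$B{\left(z \right)} = 1 + z$ ($B{\left(z \right)} = z + 1 = 1 + z$)
$R{\left(v \right)} = \frac{1}{2 v}$
$A{\left(M,S \right)} = - \frac{5}{2}$ ($A{\left(M,S \right)} = -2 + \frac{1}{2 \left(\left(1 + 3\right) - 5\right)} = -2 + \frac{1}{2 \left(4 - 5\right)} = -2 + \frac{1}{2 \left(-1\right)} = -2 + \frac{1}{2} \left(-1\right) = -2 - \frac{1}{2} = - \frac{5}{2}$)
$\left(-8\right) \left(-1\right) q{\left(5 \left(-1\right) \left(-5\right),A{\left(-4,R{\left(-2 \right)} \right)} \right)} = \left(-8\right) \left(-1\right) \left(-5 - \frac{5}{2}\right) = 8 \left(- \frac{15}{2}\right) = -60$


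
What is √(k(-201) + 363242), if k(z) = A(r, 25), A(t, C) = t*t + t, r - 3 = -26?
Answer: 2*√90937 ≈ 603.12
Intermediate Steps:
r = -23 (r = 3 - 26 = -23)
A(t, C) = t + t² (A(t, C) = t² + t = t + t²)
k(z) = 506 (k(z) = -23*(1 - 23) = -23*(-22) = 506)
√(k(-201) + 363242) = √(506 + 363242) = √363748 = 2*√90937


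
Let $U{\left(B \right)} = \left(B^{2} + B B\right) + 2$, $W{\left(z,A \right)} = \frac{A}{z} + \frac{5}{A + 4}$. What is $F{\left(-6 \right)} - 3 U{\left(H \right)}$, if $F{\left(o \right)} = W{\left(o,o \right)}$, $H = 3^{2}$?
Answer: $- \frac{987}{2} \approx -493.5$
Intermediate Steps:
$H = 9$
$W{\left(z,A \right)} = \frac{5}{4 + A} + \frac{A}{z}$ ($W{\left(z,A \right)} = \frac{A}{z} + \frac{5}{4 + A} = \frac{5}{4 + A} + \frac{A}{z}$)
$F{\left(o \right)} = \frac{o^{2} + 9 o}{o \left(4 + o\right)}$ ($F{\left(o \right)} = \frac{o^{2} + 4 o + 5 o}{o \left(4 + o\right)} = \frac{o^{2} + 9 o}{o \left(4 + o\right)}$)
$U{\left(B \right)} = 2 + 2 B^{2}$ ($U{\left(B \right)} = \left(B^{2} + B^{2}\right) + 2 = 2 B^{2} + 2 = 2 + 2 B^{2}$)
$F{\left(-6 \right)} - 3 U{\left(H \right)} = \frac{9 - 6}{4 - 6} - 3 \left(2 + 2 \cdot 9^{2}\right) = \frac{1}{-2} \cdot 3 - 3 \left(2 + 2 \cdot 81\right) = \left(- \frac{1}{2}\right) 3 - 3 \left(2 + 162\right) = - \frac{3}{2} - 492 = - \frac{987}{2}$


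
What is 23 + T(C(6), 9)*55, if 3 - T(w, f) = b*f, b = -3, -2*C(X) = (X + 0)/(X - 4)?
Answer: 1673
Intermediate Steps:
C(X) = -X/(2*(-4 + X)) (C(X) = -(X + 0)/(2*(X - 4)) = -X/(2*(-4 + X)))
T(w, f) = 3 + 3*f (T(w, f) = 3 - (-3)*f = 3 + 3*f)
23 + T(C(6), 9)*55 = 23 + (3 + 3*9)*55 = 23 + (3 + 27)*55 = 23 + 30*55 = 23 + 1650 = 1673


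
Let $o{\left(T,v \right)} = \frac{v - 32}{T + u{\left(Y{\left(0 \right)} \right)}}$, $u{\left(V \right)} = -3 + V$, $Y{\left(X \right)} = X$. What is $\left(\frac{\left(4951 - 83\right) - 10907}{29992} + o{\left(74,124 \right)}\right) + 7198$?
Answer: $\frac{15329982031}{2129432} \approx 7199.1$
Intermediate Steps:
$o{\left(T,v \right)} = \frac{-32 + v}{-3 + T}$ ($o{\left(T,v \right)} = \frac{v - 32}{T + \left(-3 + 0\right)} = \frac{-32 + v}{T - 3} = \frac{-32 + v}{-3 + T}$)
$\left(\frac{\left(4951 - 83\right) - 10907}{29992} + o{\left(74,124 \right)}\right) + 7198 = \left(\frac{\left(4951 - 83\right) - 10907}{29992} + \frac{-32 + 124}{-3 + 74}\right) + 7198 = \left(\left(4868 - 10907\right) \frac{1}{29992} + \frac{1}{71} \cdot 92\right) + 7198 = \left(\left(-6039\right) \frac{1}{29992} + \frac{1}{71} \cdot 92\right) + 7198 = \left(- \frac{6039}{29992} + \frac{92}{71}\right) + 7198 = \frac{2330495}{2129432} + 7198 = \frac{15329982031}{2129432}$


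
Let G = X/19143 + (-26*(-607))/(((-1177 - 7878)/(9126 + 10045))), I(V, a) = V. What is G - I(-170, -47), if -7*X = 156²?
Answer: -4481872136428/134819895 ≈ -33243.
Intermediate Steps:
X = -24336/7 (X = -⅐*156² = -⅐*24336 = -24336/7 ≈ -3476.6)
G = -4504791518578/134819895 (G = -24336/7/19143 + (-26*(-607))/(((-1177 - 7878)/(9126 + 10045))) = -24336/7*1/19143 + 15782/((-9055/19171)) = -2704/14889 + 15782/((-9055*1/19171)) = -2704/14889 + 15782/(-9055/19171) = -2704/14889 + 15782*(-19171/9055) = -2704/14889 - 302556722/9055 = -4504791518578/134819895 ≈ -33413.)
G - I(-170, -47) = -4504791518578/134819895 - 1*(-170) = -4504791518578/134819895 + 170 = -4481872136428/134819895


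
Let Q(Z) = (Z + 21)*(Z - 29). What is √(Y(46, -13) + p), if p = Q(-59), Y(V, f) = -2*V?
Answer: 2*√813 ≈ 57.026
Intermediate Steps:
Q(Z) = (-29 + Z)*(21 + Z) (Q(Z) = (21 + Z)*(-29 + Z) = (-29 + Z)*(21 + Z))
p = 3344 (p = -609 + (-59)² - 8*(-59) = -609 + 3481 + 472 = 3344)
√(Y(46, -13) + p) = √(-2*46 + 3344) = √(-92 + 3344) = √3252 = 2*√813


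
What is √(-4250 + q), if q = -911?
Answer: I*√5161 ≈ 71.84*I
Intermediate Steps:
√(-4250 + q) = √(-4250 - 911) = √(-5161) = I*√5161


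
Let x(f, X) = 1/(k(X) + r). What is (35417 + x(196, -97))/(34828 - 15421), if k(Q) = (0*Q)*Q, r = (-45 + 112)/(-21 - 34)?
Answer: 2372884/1300269 ≈ 1.8249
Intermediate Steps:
r = -67/55 (r = 67/(-55) = 67*(-1/55) = -67/55 ≈ -1.2182)
k(Q) = 0 (k(Q) = 0*Q = 0)
x(f, X) = -55/67 (x(f, X) = 1/(0 - 67/55) = 1/(-67/55) = -55/67)
(35417 + x(196, -97))/(34828 - 15421) = (35417 - 55/67)/(34828 - 15421) = (2372884/67)/19407 = (2372884/67)*(1/19407) = 2372884/1300269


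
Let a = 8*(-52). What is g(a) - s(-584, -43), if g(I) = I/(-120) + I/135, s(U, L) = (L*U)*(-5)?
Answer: 16950652/135 ≈ 1.2556e+5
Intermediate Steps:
s(U, L) = -5*L*U
a = -416
g(I) = -I/1080 (g(I) = I*(-1/120) + I*(1/135) = -I/120 + I/135 = -I/1080)
g(a) - s(-584, -43) = -1/1080*(-416) - (-5)*(-43)*(-584) = 52/135 - 1*(-125560) = 52/135 + 125560 = 16950652/135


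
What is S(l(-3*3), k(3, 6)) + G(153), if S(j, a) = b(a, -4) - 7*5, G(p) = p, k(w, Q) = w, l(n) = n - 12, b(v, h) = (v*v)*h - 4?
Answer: 78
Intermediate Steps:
b(v, h) = -4 + h*v**2 (b(v, h) = v**2*h - 4 = h*v**2 - 4 = -4 + h*v**2)
l(n) = -12 + n
S(j, a) = -39 - 4*a**2 (S(j, a) = (-4 - 4*a**2) - 7*5 = (-4 - 4*a**2) - 35 = -39 - 4*a**2)
S(l(-3*3), k(3, 6)) + G(153) = (-39 - 4*3**2) + 153 = (-39 - 4*9) + 153 = (-39 - 36) + 153 = -75 + 153 = 78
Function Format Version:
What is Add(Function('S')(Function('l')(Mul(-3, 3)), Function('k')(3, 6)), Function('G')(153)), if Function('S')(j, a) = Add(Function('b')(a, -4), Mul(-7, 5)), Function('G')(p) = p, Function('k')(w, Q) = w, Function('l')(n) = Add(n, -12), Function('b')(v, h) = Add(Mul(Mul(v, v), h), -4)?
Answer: 78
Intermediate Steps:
Function('b')(v, h) = Add(-4, Mul(h, Pow(v, 2))) (Function('b')(v, h) = Add(Mul(Pow(v, 2), h), -4) = Add(Mul(h, Pow(v, 2)), -4) = Add(-4, Mul(h, Pow(v, 2))))
Function('l')(n) = Add(-12, n)
Function('S')(j, a) = Add(-39, Mul(-4, Pow(a, 2))) (Function('S')(j, a) = Add(Add(-4, Mul(-4, Pow(a, 2))), Mul(-7, 5)) = Add(Add(-4, Mul(-4, Pow(a, 2))), -35) = Add(-39, Mul(-4, Pow(a, 2))))
Add(Function('S')(Function('l')(Mul(-3, 3)), Function('k')(3, 6)), Function('G')(153)) = Add(Add(-39, Mul(-4, Pow(3, 2))), 153) = Add(Add(-39, Mul(-4, 9)), 153) = Add(Add(-39, -36), 153) = Add(-75, 153) = 78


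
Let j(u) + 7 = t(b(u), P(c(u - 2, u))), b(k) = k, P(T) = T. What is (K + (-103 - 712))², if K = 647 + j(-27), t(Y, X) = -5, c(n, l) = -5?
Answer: 32400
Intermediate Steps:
j(u) = -12 (j(u) = -7 - 5 = -12)
K = 635 (K = 647 - 12 = 635)
(K + (-103 - 712))² = (635 + (-103 - 712))² = (635 - 815)² = (-180)² = 32400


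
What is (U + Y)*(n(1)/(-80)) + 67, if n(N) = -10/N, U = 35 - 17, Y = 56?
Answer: 305/4 ≈ 76.250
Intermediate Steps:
U = 18
(U + Y)*(n(1)/(-80)) + 67 = (18 + 56)*(-10/1/(-80)) + 67 = 74*(-10*1*(-1/80)) + 67 = 74*(-10*(-1/80)) + 67 = 74*(1/8) + 67 = 37/4 + 67 = 305/4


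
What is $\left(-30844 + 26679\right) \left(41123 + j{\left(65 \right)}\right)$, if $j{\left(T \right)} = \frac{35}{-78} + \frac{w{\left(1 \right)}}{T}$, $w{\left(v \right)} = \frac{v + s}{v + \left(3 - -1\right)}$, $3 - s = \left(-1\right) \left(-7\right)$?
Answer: $- \frac{66797401181}{390} \approx -1.7128 \cdot 10^{8}$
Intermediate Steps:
$s = -4$ ($s = 3 - \left(-1\right) \left(-7\right) = 3 - 7 = -4$)
$w{\left(v \right)} = \frac{-4 + v}{4 + v}$ ($w{\left(v \right)} = \frac{v - 4}{v + \left(3 - -1\right)} = \frac{-4 + v}{v + \left(3 + 1\right)} = \frac{-4 + v}{v + 4} = \frac{-4 + v}{4 + v}$)
$j{\left(T \right)} = - \frac{35}{78} - \frac{3}{5 T}$ ($j{\left(T \right)} = \frac{35}{-78} + \frac{\frac{1}{4 + 1} \left(-4 + 1\right)}{T} = 35 \left(- \frac{1}{78}\right) + \frac{\frac{1}{5} \left(-3\right)}{T} = - \frac{35}{78} + \frac{\frac{1}{5} \left(-3\right)}{T} = - \frac{35}{78} - \frac{3}{5 T}$)
$\left(-30844 + 26679\right) \left(41123 + j{\left(65 \right)}\right) = \left(-30844 + 26679\right) \left(41123 + \frac{-234 - 11375}{390 \cdot 65}\right) = - 4165 \left(41123 + \frac{1}{390} \cdot \frac{1}{65} \left(-234 - 11375\right)\right) = - 4165 \left(41123 + \frac{1}{390} \cdot \frac{1}{65} \left(-11609\right)\right) = - 4165 \left(41123 - \frac{893}{1950}\right) = \left(-4165\right) \frac{80188957}{1950} = - \frac{66797401181}{390}$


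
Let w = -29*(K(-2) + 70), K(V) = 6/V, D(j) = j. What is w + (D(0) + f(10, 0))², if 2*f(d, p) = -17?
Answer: -7483/4 ≈ -1870.8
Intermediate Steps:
f(d, p) = -17/2 (f(d, p) = (½)*(-17) = -17/2)
w = -1943 (w = -29*(6/(-2) + 70) = -29*(6*(-½) + 70) = -29*(-3 + 70) = -29*67 = -1943)
w + (D(0) + f(10, 0))² = -1943 + (0 - 17/2)² = -1943 + (-17/2)² = -1943 + 289/4 = -7483/4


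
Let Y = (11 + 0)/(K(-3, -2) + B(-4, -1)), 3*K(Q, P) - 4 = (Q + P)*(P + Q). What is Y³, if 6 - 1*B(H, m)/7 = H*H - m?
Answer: -35937/8242408 ≈ -0.0043600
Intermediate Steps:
K(Q, P) = 4/3 + (P + Q)²/3 (K(Q, P) = 4/3 + ((Q + P)*(P + Q))/3 = 4/3 + ((P + Q)*(P + Q))/3 = 4/3 + (P + Q)²/3)
B(H, m) = 42 - 7*H² + 7*m (B(H, m) = 42 - 7*(H*H - m) = 42 - 7*(H² - m) = 42 + (-7*H² + 7*m) = 42 - 7*H² + 7*m)
Y = -33/202 (Y = (11 + 0)/((4/3 + (-2 - 3)²/3) + (42 - 7*(-4)² + 7*(-1))) = 11/((4/3 + (⅓)*(-5)²) + (42 - 7*16 - 7)) = 11/((4/3 + (⅓)*25) + (42 - 112 - 7)) = 11/((4/3 + 25/3) - 77) = 11/(29/3 - 77) = 11/(-202/3) = 11*(-3/202) = -33/202 ≈ -0.16337)
Y³ = (-33/202)³ = -35937/8242408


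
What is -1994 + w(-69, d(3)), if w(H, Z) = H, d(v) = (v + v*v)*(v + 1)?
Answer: -2063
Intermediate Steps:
d(v) = (1 + v)*(v + v²) (d(v) = (v + v²)*(1 + v) = (1 + v)*(v + v²))
-1994 + w(-69, d(3)) = -1994 - 69 = -2063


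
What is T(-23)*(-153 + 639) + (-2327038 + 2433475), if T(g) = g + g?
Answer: 84081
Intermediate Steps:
T(g) = 2*g
T(-23)*(-153 + 639) + (-2327038 + 2433475) = (2*(-23))*(-153 + 639) + (-2327038 + 2433475) = -46*486 + 106437 = -22356 + 106437 = 84081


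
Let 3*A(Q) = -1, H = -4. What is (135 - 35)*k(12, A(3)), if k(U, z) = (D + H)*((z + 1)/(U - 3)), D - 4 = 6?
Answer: 400/9 ≈ 44.444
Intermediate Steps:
A(Q) = -⅓ (A(Q) = (⅓)*(-1) = -⅓)
D = 10 (D = 4 + 6 = 10)
k(U, z) = 6*(1 + z)/(-3 + U) (k(U, z) = (10 - 4)*((z + 1)/(U - 3)) = 6*((1 + z)/(-3 + U)) = 6*(1 + z)/(-3 + U))
(135 - 35)*k(12, A(3)) = (135 - 35)*(6*(1 - ⅓)/(-3 + 12)) = 100*(6*(⅔)/9) = 100*(6*(⅑)*(⅔)) = 100*(4/9) = 400/9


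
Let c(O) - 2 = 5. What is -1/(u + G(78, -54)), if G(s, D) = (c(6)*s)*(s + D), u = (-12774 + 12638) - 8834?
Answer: -1/4134 ≈ -0.00024190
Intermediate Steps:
c(O) = 7 (c(O) = 2 + 5 = 7)
u = -8970 (u = -136 - 8834 = -8970)
G(s, D) = 7*s*(D + s) (G(s, D) = (7*s)*(s + D) = (7*s)*(D + s) = 7*s*(D + s))
-1/(u + G(78, -54)) = -1/(-8970 + 7*78*(-54 + 78)) = -1/(-8970 + 7*78*24) = -1/(-8970 + 13104) = -1/4134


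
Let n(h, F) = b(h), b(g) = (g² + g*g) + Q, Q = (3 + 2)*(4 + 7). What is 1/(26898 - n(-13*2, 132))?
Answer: 1/25491 ≈ 3.9230e-5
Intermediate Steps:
Q = 55 (Q = 5*11 = 55)
b(g) = 55 + 2*g² (b(g) = (g² + g*g) + 55 = (g² + g²) + 55 = 2*g² + 55 = 55 + 2*g²)
n(h, F) = 55 + 2*h²
1/(26898 - n(-13*2, 132)) = 1/(26898 - (55 + 2*(-13*2)²)) = 1/(26898 - (55 + 2*(-26)²)) = 1/(26898 - (55 + 2*676)) = 1/(26898 - (55 + 1352)) = 1/(26898 - 1*1407) = 1/(26898 - 1407) = 1/25491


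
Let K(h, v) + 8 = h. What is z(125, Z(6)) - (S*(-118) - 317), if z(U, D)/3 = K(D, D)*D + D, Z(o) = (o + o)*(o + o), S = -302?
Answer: 23865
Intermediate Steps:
K(h, v) = -8 + h
Z(o) = 4*o² (Z(o) = (2*o)*(2*o) = 4*o²)
z(U, D) = 3*D + 3*D*(-8 + D) (z(U, D) = 3*((-8 + D)*D + D) = 3*(D*(-8 + D) + D) = 3*(D + D*(-8 + D)) = 3*D + 3*D*(-8 + D))
z(125, Z(6)) - (S*(-118) - 317) = 3*(4*6²)*(-7 + 4*6²) - (-302*(-118) - 317) = 3*(4*36)*(-7 + 4*36) - (35636 - 317) = 3*144*(-7 + 144) - 1*35319 = 3*144*137 - 35319 = 59184 - 35319 = 23865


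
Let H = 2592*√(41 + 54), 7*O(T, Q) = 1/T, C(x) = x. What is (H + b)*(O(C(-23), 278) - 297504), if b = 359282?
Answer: -2458420190270/23 - 124151991840*√95/161 ≈ -1.1440e+11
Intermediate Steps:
O(T, Q) = 1/(7*T)
H = 2592*√95 ≈ 25264.
(H + b)*(O(C(-23), 278) - 297504) = (2592*√95 + 359282)*((⅐)/(-23) - 297504) = (359282 + 2592*√95)*((⅐)*(-1/23) - 297504) = (359282 + 2592*√95)*(-1/161 - 297504) = (359282 + 2592*√95)*(-47898145/161) = -2458420190270/23 - 124151991840*√95/161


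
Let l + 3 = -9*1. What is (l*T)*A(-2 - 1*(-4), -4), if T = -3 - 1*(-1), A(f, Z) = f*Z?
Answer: -192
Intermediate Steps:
A(f, Z) = Z*f
l = -12 (l = -3 - 9*1 = -3 - 9 = -12)
T = -2 (T = -3 + 1 = -2)
(l*T)*A(-2 - 1*(-4), -4) = (-12*(-2))*(-4*(-2 - 1*(-4))) = 24*(-4*(-2 + 4)) = 24*(-4*2) = 24*(-8) = -192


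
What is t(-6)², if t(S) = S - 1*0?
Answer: 36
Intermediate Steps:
t(S) = S (t(S) = S + 0 = S)
t(-6)² = (-6)² = 36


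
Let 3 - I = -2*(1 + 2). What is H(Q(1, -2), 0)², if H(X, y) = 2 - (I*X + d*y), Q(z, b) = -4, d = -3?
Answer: 1444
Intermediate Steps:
I = 9 (I = 3 - (-2)*(1 + 2) = 3 - (-2)*3 = 3 - 1*(-6) = 3 + 6 = 9)
H(X, y) = 2 - 9*X + 3*y (H(X, y) = 2 - (9*X - 3*y) = 2 - (-3*y + 9*X) = 2 + (-9*X + 3*y) = 2 - 9*X + 3*y)
H(Q(1, -2), 0)² = (2 - 9*(-4) + 3*0)² = (2 + 36 + 0)² = 38² = 1444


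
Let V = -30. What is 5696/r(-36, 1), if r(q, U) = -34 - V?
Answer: -1424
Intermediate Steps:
r(q, U) = -4 (r(q, U) = -34 - 1*(-30) = -34 + 30 = -4)
5696/r(-36, 1) = 5696/(-4) = 5696*(-¼) = -1424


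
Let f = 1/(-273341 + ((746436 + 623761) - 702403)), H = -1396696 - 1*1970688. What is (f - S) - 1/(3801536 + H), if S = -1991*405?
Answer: 138090357096369579/171252558856 ≈ 8.0636e+5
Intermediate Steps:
H = -3367384 (H = -1396696 - 1970688 = -3367384)
S = -806355
f = 1/394453 (f = 1/(-273341 + (1370197 - 702403)) = 1/(-273341 + 667794) = 1/394453 ≈ 2.5352e-6)
(f - S) - 1/(3801536 + H) = (1/394453 - 1*(-806355)) - 1/(3801536 - 3367384) = (1/394453 + 806355) - 1/434152 = 318069148816/394453 - 1*1/434152 = 318069148816/394453 - 1/434152 = 138090357096369579/171252558856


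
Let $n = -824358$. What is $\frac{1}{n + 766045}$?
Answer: $- \frac{1}{58313} \approx -1.7149 \cdot 10^{-5}$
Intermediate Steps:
$\frac{1}{n + 766045} = \frac{1}{-824358 + 766045} = \frac{1}{-58313} = - \frac{1}{58313}$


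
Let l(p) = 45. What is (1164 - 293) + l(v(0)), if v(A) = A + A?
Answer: 916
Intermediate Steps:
v(A) = 2*A
(1164 - 293) + l(v(0)) = (1164 - 293) + 45 = 871 + 45 = 916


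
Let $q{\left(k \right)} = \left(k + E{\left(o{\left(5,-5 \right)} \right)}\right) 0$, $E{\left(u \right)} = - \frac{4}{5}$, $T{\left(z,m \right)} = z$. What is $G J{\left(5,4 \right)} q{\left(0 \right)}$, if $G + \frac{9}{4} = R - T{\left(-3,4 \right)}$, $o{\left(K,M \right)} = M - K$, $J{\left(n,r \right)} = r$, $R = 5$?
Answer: $0$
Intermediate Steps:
$E{\left(u \right)} = - \frac{4}{5}$ ($E{\left(u \right)} = \left(-4\right) \frac{1}{5} = - \frac{4}{5}$)
$G = \frac{23}{4}$ ($G = - \frac{9}{4} + \left(5 - -3\right) = - \frac{9}{4} + \left(5 + 3\right) = - \frac{9}{4} + 8 = \frac{23}{4} \approx 5.75$)
$q{\left(k \right)} = 0$ ($q{\left(k \right)} = \left(k - \frac{4}{5}\right) 0 = \left(- \frac{4}{5} + k\right) 0 = 0$)
$G J{\left(5,4 \right)} q{\left(0 \right)} = \frac{23}{4} \cdot 4 \cdot 0 = 23 \cdot 0 = 0$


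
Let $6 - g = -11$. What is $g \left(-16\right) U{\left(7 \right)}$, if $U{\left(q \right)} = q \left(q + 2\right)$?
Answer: $-17136$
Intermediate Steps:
$g = 17$ ($g = 6 - -11 = 6 + 11 = 17$)
$U{\left(q \right)} = q \left(2 + q\right)$
$g \left(-16\right) U{\left(7 \right)} = 17 \left(-16\right) 7 \left(2 + 7\right) = - 272 \cdot 7 \cdot 9 = \left(-272\right) 63 = -17136$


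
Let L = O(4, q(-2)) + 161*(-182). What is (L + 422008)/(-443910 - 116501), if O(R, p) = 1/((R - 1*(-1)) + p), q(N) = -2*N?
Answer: -3534355/5043699 ≈ -0.70075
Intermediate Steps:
O(R, p) = 1/(1 + R + p) (O(R, p) = 1/((R + 1) + p) = 1/((1 + R) + p) = 1/(1 + R + p))
L = -263717/9 (L = 1/(1 + 4 - 2*(-2)) + 161*(-182) = 1/(1 + 4 + 4) - 29302 = 1/9 - 29302 = -263717/9 ≈ -29302.)
(L + 422008)/(-443910 - 116501) = (-263717/9 + 422008)/(-443910 - 116501) = (3534355/9)/(-560411) = (3534355/9)*(-1/560411) = -3534355/5043699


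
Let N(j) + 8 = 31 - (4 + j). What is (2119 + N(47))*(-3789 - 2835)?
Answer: -13850784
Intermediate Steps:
N(j) = 19 - j (N(j) = -8 + (31 - (4 + j)) = -8 + (31 + (-4 - j)) = -8 + (27 - j) = 19 - j)
(2119 + N(47))*(-3789 - 2835) = (2119 + (19 - 1*47))*(-3789 - 2835) = (2119 + (19 - 47))*(-6624) = (2119 - 28)*(-6624) = 2091*(-6624) = -13850784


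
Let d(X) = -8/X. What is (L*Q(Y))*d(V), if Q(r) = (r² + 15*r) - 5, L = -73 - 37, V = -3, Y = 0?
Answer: 4400/3 ≈ 1466.7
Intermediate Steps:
L = -110
Q(r) = -5 + r² + 15*r
(L*Q(Y))*d(V) = (-110*(-5 + 0² + 15*0))*(-8/(-3)) = (-110*(-5 + 0 + 0))*(-8*(-⅓)) = -110*(-5)*(8/3) = 550*(8/3) = 4400/3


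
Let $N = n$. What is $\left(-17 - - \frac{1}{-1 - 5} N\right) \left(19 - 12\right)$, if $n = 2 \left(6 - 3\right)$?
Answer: $-126$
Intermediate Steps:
$n = 6$ ($n = 2 \cdot 3 = 6$)
$N = 6$
$\left(-17 - - \frac{1}{-1 - 5} N\right) \left(19 - 12\right) = \left(-17 - - \frac{1}{-1 - 5} \cdot 6\right) \left(19 - 12\right) = \left(-17 - - \frac{1}{-6} \cdot 6\right) 7 = \left(-17 - \left(-1\right) \left(- \frac{1}{6}\right) 6\right) 7 = \left(-17 - \frac{1}{6} \cdot 6\right) 7 = \left(-17 - 1\right) 7 = \left(-18\right) 7 = -126$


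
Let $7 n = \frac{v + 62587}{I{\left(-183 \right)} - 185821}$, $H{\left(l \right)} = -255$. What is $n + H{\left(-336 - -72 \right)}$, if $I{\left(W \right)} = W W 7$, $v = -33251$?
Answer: $- \frac{2282243}{8953} \approx -254.91$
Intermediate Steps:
$I{\left(W \right)} = 7 W^{2}$ ($I{\left(W \right)} = W^{2} \cdot 7 = 7 W^{2}$)
$n = \frac{772}{8953}$ ($n = \frac{\left(-33251 + 62587\right) \frac{1}{7 \left(-183\right)^{2} - 185821}}{7} = \frac{29336 \frac{1}{7 \cdot 33489 - 185821}}{7} = \frac{29336 \frac{1}{234423 - 185821}}{7} = \frac{29336 \cdot \frac{1}{48602}}{7} = \frac{1}{7} \cdot \frac{772}{1279} = \frac{772}{8953} \approx 0.086228$)
$n + H{\left(-336 - -72 \right)} = \frac{772}{8953} - 255 = - \frac{2282243}{8953}$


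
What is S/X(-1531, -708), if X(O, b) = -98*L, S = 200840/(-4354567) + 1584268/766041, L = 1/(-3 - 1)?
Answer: 13489898955032/163453066103103 ≈ 0.082531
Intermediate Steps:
L = -¼ (L = 1/(-4) = -¼ ≈ -0.25000)
S = 6744949477516/3335776859247 (S = 200840*(-1/4354567) + 1584268*(1/766041) = -200840/4354567 + 1584268/766041 = 6744949477516/3335776859247 ≈ 2.0220)
X(O, b) = 49/2 (X(O, b) = -98*(-¼) = 49/2)
S/X(-1531, -708) = 6744949477516/(3335776859247*(49/2)) = (6744949477516/3335776859247)*(2/49) = 13489898955032/163453066103103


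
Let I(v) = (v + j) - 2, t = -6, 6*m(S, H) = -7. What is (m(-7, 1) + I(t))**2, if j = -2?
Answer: 4489/36 ≈ 124.69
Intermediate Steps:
m(S, H) = -7/6 (m(S, H) = (1/6)*(-7) = -7/6)
I(v) = -4 + v (I(v) = (v - 2) - 2 = (-2 + v) - 2 = -4 + v)
(m(-7, 1) + I(t))**2 = (-7/6 + (-4 - 6))**2 = (-7/6 - 10)**2 = (-67/6)**2 = 4489/36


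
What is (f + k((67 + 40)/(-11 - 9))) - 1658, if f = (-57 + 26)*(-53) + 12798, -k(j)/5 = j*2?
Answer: 25673/2 ≈ 12837.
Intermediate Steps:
k(j) = -10*j (k(j) = -5*j*2 = -10*j)
f = 14441 (f = -31*(-53) + 12798 = 1643 + 12798 = 14441)
(f + k((67 + 40)/(-11 - 9))) - 1658 = (14441 - 10*(67 + 40)/(-11 - 9)) - 1658 = (14441 - 1070/(-20)) - 1658 = (14441 - 1070*(-1)/20) - 1658 = (14441 - 10*(-107/20)) - 1658 = (14441 + 107/2) - 1658 = 28989/2 - 1658 = 25673/2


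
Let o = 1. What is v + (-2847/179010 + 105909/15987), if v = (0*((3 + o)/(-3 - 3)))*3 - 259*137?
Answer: -867756431377/24460110 ≈ -35476.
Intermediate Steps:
v = -35483 (v = (0*((3 + 1)/(-3 - 3)))*3 - 259*137 = (0*(4/(-6)))*3 - 35483 = (0*(4*(-⅙)))*3 - 35483 = (0*(-⅔))*3 - 35483 = 0*3 - 35483 = 0 - 35483 = -35483)
v + (-2847/179010 + 105909/15987) = -35483 + (-2847/179010 + 105909/15987) = -35483 + (-2847*1/179010 + 105909*(1/15987)) = -35483 + (-73/4590 + 35303/5329) = -35483 + 161651753/24460110 = -867756431377/24460110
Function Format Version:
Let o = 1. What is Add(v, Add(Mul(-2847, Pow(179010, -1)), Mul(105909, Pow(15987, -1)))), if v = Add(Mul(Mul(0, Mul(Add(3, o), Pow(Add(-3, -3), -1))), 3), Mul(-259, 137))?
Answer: Rational(-867756431377, 24460110) ≈ -35476.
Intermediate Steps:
v = -35483 (v = Add(Mul(Mul(0, Mul(Add(3, 1), Pow(Add(-3, -3), -1))), 3), Mul(-259, 137)) = Add(Mul(Mul(0, Mul(4, Pow(-6, -1))), 3), -35483) = Add(Mul(Mul(0, Mul(4, Rational(-1, 6))), 3), -35483) = Add(Mul(Mul(0, Rational(-2, 3)), 3), -35483) = Add(Mul(0, 3), -35483) = Add(0, -35483) = -35483)
Add(v, Add(Mul(-2847, Pow(179010, -1)), Mul(105909, Pow(15987, -1)))) = Add(-35483, Add(Mul(-2847, Pow(179010, -1)), Mul(105909, Pow(15987, -1)))) = Add(-35483, Add(Mul(-2847, Rational(1, 179010)), Mul(105909, Rational(1, 15987)))) = Add(-35483, Add(Rational(-73, 4590), Rational(35303, 5329))) = Add(-35483, Rational(161651753, 24460110)) = Rational(-867756431377, 24460110)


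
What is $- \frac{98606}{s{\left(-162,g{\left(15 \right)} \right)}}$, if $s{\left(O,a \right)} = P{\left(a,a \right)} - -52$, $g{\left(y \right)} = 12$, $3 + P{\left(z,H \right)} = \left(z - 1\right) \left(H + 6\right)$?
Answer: $- \frac{98606}{247} \approx -399.21$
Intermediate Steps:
$P{\left(z,H \right)} = -3 + \left(-1 + z\right) \left(6 + H\right)$ ($P{\left(z,H \right)} = -3 + \left(z - 1\right) \left(H + 6\right) = -3 + \left(-1 + z\right) \left(6 + H\right)$)
$s{\left(O,a \right)} = 43 + a^{2} + 5 a$ ($s{\left(O,a \right)} = \left(-9 - a + 6 a + a a\right) - -52 = \left(-9 - a + 6 a + a^{2}\right) + 52 = \left(-9 + a^{2} + 5 a\right) + 52 = 43 + a^{2} + 5 a$)
$- \frac{98606}{s{\left(-162,g{\left(15 \right)} \right)}} = - \frac{98606}{43 + 12^{2} + 5 \cdot 12} = - \frac{98606}{43 + 144 + 60} = - \frac{98606}{247}$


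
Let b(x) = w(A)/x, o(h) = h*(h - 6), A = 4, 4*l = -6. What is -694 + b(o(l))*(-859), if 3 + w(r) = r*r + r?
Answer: -89642/45 ≈ -1992.0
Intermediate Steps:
l = -3/2 (l = (¼)*(-6) = -3/2 ≈ -1.5000)
w(r) = -3 + r + r² (w(r) = -3 + (r*r + r) = -3 + (r² + r) = -3 + (r + r²) = -3 + r + r²)
o(h) = h*(-6 + h)
b(x) = 17/x (b(x) = (-3 + 4 + 4²)/x = (-3 + 4 + 16)/x = 17/x)
-694 + b(o(l))*(-859) = -694 + (17/((-3*(-6 - 3/2)/2)))*(-859) = -694 + (17/((-3/2*(-15/2))))*(-859) = -694 + (17/(45/4))*(-859) = -694 + (17*(4/45))*(-859) = -694 + (68/45)*(-859) = -694 - 58412/45 = -89642/45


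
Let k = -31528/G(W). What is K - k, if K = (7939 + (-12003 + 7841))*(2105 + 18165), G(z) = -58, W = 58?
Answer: 2220218146/29 ≈ 7.6559e+7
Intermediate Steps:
K = 76559790 (K = (7939 - 4162)*20270 = 3777*20270 = 76559790)
k = 15764/29 (k = -31528/(-58) = -31528*(-1/58) = 15764/29 ≈ 543.59)
K - k = 76559790 - 1*15764/29 = 76559790 - 15764/29 = 2220218146/29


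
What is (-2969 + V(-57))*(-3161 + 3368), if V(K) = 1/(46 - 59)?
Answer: -7989786/13 ≈ -6.1460e+5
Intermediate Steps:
V(K) = -1/13 (V(K) = 1/(-13) = -1/13)
(-2969 + V(-57))*(-3161 + 3368) = (-2969 - 1/13)*(-3161 + 3368) = -38598/13*207 = -7989786/13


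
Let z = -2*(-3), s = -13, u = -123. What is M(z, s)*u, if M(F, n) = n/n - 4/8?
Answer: -123/2 ≈ -61.500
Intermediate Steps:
z = 6
M(F, n) = ½ (M(F, n) = 1 - 4*⅛ = 1 - ½ = ½)
M(z, s)*u = (½)*(-123) = -123/2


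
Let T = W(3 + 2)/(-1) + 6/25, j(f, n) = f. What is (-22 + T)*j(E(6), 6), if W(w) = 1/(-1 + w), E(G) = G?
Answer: -6603/50 ≈ -132.06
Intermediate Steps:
T = -1/100 (T = 1/((-1 + (3 + 2))*(-1)) + 6/25 = -1/(-1 + 5) + 6*(1/25) = -1/4 + 6/25 = (¼)*(-1) + 6/25 = -¼ + 6/25 = -1/100 ≈ -0.010000)
(-22 + T)*j(E(6), 6) = (-22 - 1/100)*6 = -2201/100*6 = -6603/50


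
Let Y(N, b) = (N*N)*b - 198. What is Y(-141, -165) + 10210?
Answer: -3270353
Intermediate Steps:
Y(N, b) = -198 + b*N**2 (Y(N, b) = N**2*b - 198 = b*N**2 - 198 = -198 + b*N**2)
Y(-141, -165) + 10210 = (-198 - 165*(-141)**2) + 10210 = (-198 - 165*19881) + 10210 = (-198 - 3280365) + 10210 = -3280563 + 10210 = -3270353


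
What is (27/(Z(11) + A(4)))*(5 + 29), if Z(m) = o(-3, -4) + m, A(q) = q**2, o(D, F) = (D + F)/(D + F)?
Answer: 459/14 ≈ 32.786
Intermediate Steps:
o(D, F) = 1
Z(m) = 1 + m
(27/(Z(11) + A(4)))*(5 + 29) = (27/((1 + 11) + 4**2))*(5 + 29) = (27/(12 + 16))*34 = (27/28)*34 = 459/14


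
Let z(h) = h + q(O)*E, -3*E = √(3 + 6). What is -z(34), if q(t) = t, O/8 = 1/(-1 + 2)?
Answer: -26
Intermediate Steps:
O = 8 (O = 8/(-1 + 2) = 8/1 = 8*1 = 8)
E = -1 (E = -√(3 + 6)/3 = -√9/3 = -⅓*3 = -1)
z(h) = -8 + h (z(h) = h + 8*(-1) = h - 8 = -8 + h)
-z(34) = -(-8 + 34) = -1*26 = -26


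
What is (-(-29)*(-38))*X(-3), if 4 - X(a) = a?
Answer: -7714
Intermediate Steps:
X(a) = 4 - a
(-(-29)*(-38))*X(-3) = (-(-29)*(-38))*(4 - 1*(-3)) = (-29*38)*(4 + 3) = -1102*7 = -7714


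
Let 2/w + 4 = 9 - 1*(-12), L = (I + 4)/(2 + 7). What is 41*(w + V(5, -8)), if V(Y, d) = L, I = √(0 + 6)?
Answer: 3526/153 + 41*√6/9 ≈ 34.205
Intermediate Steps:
I = √6 ≈ 2.4495
L = 4/9 + √6/9 (L = (√6 + 4)/(2 + 7) = (4 + √6)/9 = (4 + √6)*(⅑) = 4/9 + √6/9 ≈ 0.71661)
V(Y, d) = 4/9 + √6/9
w = 2/17 (w = 2/(-4 + (9 - 1*(-12))) = 2/(-4 + (9 + 12)) = 2/(-4 + 21) = 2/17 ≈ 0.11765)
41*(w + V(5, -8)) = 41*(2/17 + (4/9 + √6/9)) = 41*(86/153 + √6/9) = 3526/153 + 41*√6/9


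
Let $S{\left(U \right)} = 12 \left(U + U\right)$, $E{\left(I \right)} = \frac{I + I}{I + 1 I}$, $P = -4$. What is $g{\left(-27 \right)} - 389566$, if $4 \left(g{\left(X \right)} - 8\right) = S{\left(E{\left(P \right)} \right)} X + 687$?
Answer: $- \frac{1558193}{4} \approx -3.8955 \cdot 10^{5}$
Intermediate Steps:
$E{\left(I \right)} = 1$ ($E{\left(I \right)} = \frac{2 I}{I + I} = \frac{2 I}{2 I} = 2 I \frac{1}{2 I} = 1$)
$S{\left(U \right)} = 24 U$ ($S{\left(U \right)} = 12 \cdot 2 U = 24 U$)
$g{\left(X \right)} = \frac{719}{4} + 6 X$ ($g{\left(X \right)} = 8 + \frac{24 \cdot 1 X + 687}{4} = 8 + \frac{24 X + 687}{4} = 8 + \frac{687 + 24 X}{4} = 8 + \left(\frac{687}{4} + 6 X\right) = \frac{719}{4} + 6 X$)
$g{\left(-27 \right)} - 389566 = \left(\frac{719}{4} + 6 \left(-27\right)\right) - 389566 = \left(\frac{719}{4} - 162\right) - 389566 = \frac{71}{4} - 389566 = - \frac{1558193}{4}$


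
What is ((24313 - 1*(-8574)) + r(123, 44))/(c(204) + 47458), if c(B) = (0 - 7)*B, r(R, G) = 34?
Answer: 32921/46030 ≈ 0.71521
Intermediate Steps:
c(B) = -7*B
((24313 - 1*(-8574)) + r(123, 44))/(c(204) + 47458) = ((24313 - 1*(-8574)) + 34)/(-7*204 + 47458) = ((24313 + 8574) + 34)/(-1428 + 47458) = (32887 + 34)/46030 = 32921*(1/46030) = 32921/46030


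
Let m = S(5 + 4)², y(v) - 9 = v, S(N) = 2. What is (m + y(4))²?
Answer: 289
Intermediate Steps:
y(v) = 9 + v
m = 4 (m = 2² = 4)
(m + y(4))² = (4 + (9 + 4))² = (4 + 13)² = 17² = 289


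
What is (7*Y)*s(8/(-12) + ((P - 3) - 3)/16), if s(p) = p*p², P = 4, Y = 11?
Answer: -528143/13824 ≈ -38.205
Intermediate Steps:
s(p) = p³
(7*Y)*s(8/(-12) + ((P - 3) - 3)/16) = (7*11)*(8/(-12) + ((4 - 3) - 3)/16)³ = 77*(8*(-1/12) + (1 - 3)*(1/16))³ = 77*(-⅔ - 2*1/16)³ = 77*(-⅔ - ⅛)³ = 77*(-19/24)³ = 77*(-6859/13824) = -528143/13824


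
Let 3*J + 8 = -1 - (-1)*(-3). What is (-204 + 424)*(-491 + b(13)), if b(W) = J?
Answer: -108900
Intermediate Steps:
J = -4 (J = -8/3 + (-1 - (-1)*(-3))/3 = -8/3 + (-1 - 1*3)/3 = -8/3 + (-1 - 3)/3 = -8/3 + (1/3)*(-4) = -8/3 - 4/3 = -4)
b(W) = -4
(-204 + 424)*(-491 + b(13)) = (-204 + 424)*(-491 - 4) = 220*(-495) = -108900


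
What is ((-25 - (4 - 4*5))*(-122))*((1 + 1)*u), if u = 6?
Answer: 13176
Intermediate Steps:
((-25 - (4 - 4*5))*(-122))*((1 + 1)*u) = ((-25 - (4 - 4*5))*(-122))*((1 + 1)*6) = ((-25 - (4 - 20))*(-122))*(2*6) = ((-25 - 1*(-16))*(-122))*12 = ((-25 + 16)*(-122))*12 = -9*(-122)*12 = 1098*12 = 13176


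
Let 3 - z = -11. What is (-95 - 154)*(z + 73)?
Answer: -21663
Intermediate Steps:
z = 14 (z = 3 - 1*(-11) = 3 + 11 = 14)
(-95 - 154)*(z + 73) = (-95 - 154)*(14 + 73) = -249*87 = -21663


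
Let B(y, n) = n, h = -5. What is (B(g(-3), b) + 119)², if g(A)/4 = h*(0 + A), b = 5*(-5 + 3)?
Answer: 11881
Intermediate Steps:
b = -10 (b = 5*(-2) = -10)
g(A) = -20*A (g(A) = 4*(-5*(0 + A)) = 4*(-5*A) = -20*A)
(B(g(-3), b) + 119)² = (-10 + 119)² = 109² = 11881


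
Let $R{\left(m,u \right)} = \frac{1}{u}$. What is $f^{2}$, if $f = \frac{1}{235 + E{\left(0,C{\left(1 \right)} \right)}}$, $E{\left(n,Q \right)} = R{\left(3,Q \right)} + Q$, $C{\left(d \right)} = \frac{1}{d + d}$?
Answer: $\frac{4}{225625} \approx 1.7729 \cdot 10^{-5}$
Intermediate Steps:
$C{\left(d \right)} = \frac{1}{2 d}$
$E{\left(n,Q \right)} = Q + \frac{1}{Q}$ ($E{\left(n,Q \right)} = \frac{1}{Q} + Q = Q + \frac{1}{Q}$)
$f = \frac{2}{475}$ ($f = \frac{1}{235 + \left(\frac{1}{2 \cdot 1} + \frac{1}{\frac{1}{2} \cdot 1^{-1}}\right)} = \frac{1}{235 + \left(\frac{1}{2} \cdot 1 + \frac{1}{\frac{1}{2} \cdot 1}\right)} = \frac{1}{235 + \left(\frac{1}{2} + \frac{1}{\frac{1}{2}}\right)} = \frac{1}{235 + \left(\frac{1}{2} + 2\right)} = \frac{1}{235 + \frac{5}{2}} = \frac{1}{\frac{475}{2}} = \frac{2}{475} \approx 0.0042105$)
$f^{2} = \left(\frac{2}{475}\right)^{2} = \frac{4}{225625}$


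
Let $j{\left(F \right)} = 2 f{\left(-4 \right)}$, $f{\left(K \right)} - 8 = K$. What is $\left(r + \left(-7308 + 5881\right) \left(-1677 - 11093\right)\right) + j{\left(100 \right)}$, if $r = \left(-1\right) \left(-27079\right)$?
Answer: $18249877$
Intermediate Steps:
$f{\left(K \right)} = 8 + K$
$r = 27079$
$j{\left(F \right)} = 8$ ($j{\left(F \right)} = 2 \left(8 - 4\right) = 2 \cdot 4 = 8$)
$\left(r + \left(-7308 + 5881\right) \left(-1677 - 11093\right)\right) + j{\left(100 \right)} = \left(27079 + \left(-7308 + 5881\right) \left(-1677 - 11093\right)\right) + 8 = \left(27079 - -18222790\right) + 8 = \left(27079 + 18222790\right) + 8 = 18249869 + 8 = 18249877$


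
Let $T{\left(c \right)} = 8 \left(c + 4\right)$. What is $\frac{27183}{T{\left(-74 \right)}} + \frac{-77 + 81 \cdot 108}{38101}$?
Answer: $- \frac{21037627}{435440} \approx -48.313$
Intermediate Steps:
$T{\left(c \right)} = 32 + 8 c$ ($T{\left(c \right)} = 8 \left(4 + c\right) = 32 + 8 c$)
$\frac{27183}{T{\left(-74 \right)}} + \frac{-77 + 81 \cdot 108}{38101} = \frac{27183}{32 + 8 \left(-74\right)} + \frac{-77 + 81 \cdot 108}{38101} = \frac{27183}{32 - 592} + \left(-77 + 8748\right) \frac{1}{38101} = \frac{27183}{-560} + 8671 \cdot \frac{1}{38101} = 27183 \left(- \frac{1}{560}\right) + \frac{8671}{38101} = - \frac{27183}{560} + \frac{8671}{38101} = - \frac{21037627}{435440}$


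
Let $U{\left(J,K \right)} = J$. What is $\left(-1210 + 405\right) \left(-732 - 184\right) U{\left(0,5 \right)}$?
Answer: $0$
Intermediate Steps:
$\left(-1210 + 405\right) \left(-732 - 184\right) U{\left(0,5 \right)} = \left(-1210 + 405\right) \left(-732 - 184\right) 0 = \left(-805\right) \left(-916\right) 0 = 737380 \cdot 0 = 0$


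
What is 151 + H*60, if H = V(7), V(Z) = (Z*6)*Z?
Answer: 17791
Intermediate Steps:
V(Z) = 6*Z² (V(Z) = (6*Z)*Z = 6*Z²)
H = 294 (H = 6*7² = 6*49 = 294)
151 + H*60 = 151 + 294*60 = 151 + 17640 = 17791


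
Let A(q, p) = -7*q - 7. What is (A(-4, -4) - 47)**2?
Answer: 676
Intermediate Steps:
A(q, p) = -7 - 7*q
(A(-4, -4) - 47)**2 = ((-7 - 7*(-4)) - 47)**2 = ((-7 + 28) - 47)**2 = (21 - 47)**2 = (-26)**2 = 676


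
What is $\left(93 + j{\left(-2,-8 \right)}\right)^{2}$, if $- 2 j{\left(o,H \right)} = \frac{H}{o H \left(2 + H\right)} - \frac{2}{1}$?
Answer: $\frac{5085025}{576} \approx 8828.2$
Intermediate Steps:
$j{\left(o,H \right)} = 1 - \frac{1}{2 o \left(2 + H\right)}$ ($j{\left(o,H \right)} = - \frac{\frac{H}{o H \left(2 + H\right)} - \frac{2}{1}}{2} = - \frac{\frac{H}{H o \left(2 + H\right)} - 2}{2} = - \frac{H \frac{1}{H o \left(2 + H\right)} - 2}{2} = - \frac{\frac{1}{o \left(2 + H\right)} - 2}{2} = - \frac{-2 + \frac{1}{o \left(2 + H\right)}}{2} = 1 - \frac{1}{2 o \left(2 + H\right)}$)
$\left(93 + j{\left(-2,-8 \right)}\right)^{2} = \left(93 + \frac{- \frac{1}{2} + 2 \left(-2\right) - -16}{\left(-2\right) \left(2 - 8\right)}\right)^{2} = \left(93 - \frac{- \frac{1}{2} - 4 + 16}{2 \left(-6\right)}\right)^{2} = \left(93 - \left(- \frac{1}{12}\right) \frac{23}{2}\right)^{2} = \left(93 + \frac{23}{24}\right)^{2} = \left(\frac{2255}{24}\right)^{2} = \frac{5085025}{576}$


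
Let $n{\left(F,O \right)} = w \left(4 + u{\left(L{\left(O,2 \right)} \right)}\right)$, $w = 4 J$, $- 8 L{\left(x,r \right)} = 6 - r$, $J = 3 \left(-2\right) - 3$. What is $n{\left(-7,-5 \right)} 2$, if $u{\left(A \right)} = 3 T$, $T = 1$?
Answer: $-504$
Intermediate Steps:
$J = -9$ ($J = -6 - 3 = -9$)
$L{\left(x,r \right)} = - \frac{3}{4} + \frac{r}{8}$ ($L{\left(x,r \right)} = - \frac{6 - r}{8} = - \frac{3}{4} + \frac{r}{8}$)
$u{\left(A \right)} = 3$ ($u{\left(A \right)} = 3 \cdot 1 = 3$)
$w = -36$ ($w = 4 \left(-9\right) = -36$)
$n{\left(F,O \right)} = -252$ ($n{\left(F,O \right)} = - 36 \left(4 + 3\right) = \left(-36\right) 7 = -252$)
$n{\left(-7,-5 \right)} 2 = \left(-252\right) 2 = -504$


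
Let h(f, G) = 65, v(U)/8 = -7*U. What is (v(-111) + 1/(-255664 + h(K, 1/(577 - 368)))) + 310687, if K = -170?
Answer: 81000089896/255599 ≈ 3.1690e+5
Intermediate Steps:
v(U) = -56*U (v(U) = 8*(-7*U) = -56*U)
(v(-111) + 1/(-255664 + h(K, 1/(577 - 368)))) + 310687 = (-56*(-111) + 1/(-255664 + 65)) + 310687 = (6216 + 1/(-255599)) + 310687 = (6216 - 1/255599) + 310687 = 1588803383/255599 + 310687 = 81000089896/255599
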